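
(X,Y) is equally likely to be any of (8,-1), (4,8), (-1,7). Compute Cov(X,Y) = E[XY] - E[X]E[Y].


E[X]=11/3, E[Y]=14/3, E[XY]=17/3
Cov(X,Y) = E[XY] - E[X]E[Y] = 17/3 - 11/3*14/3 = -103/9

-103/9


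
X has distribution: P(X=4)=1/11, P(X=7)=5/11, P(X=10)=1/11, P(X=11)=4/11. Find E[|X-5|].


E[|X-5|] = sum(g(x)*P(x))
= 1*1/11 + 2*5/11 + 5*1/11 + 6*4/11
= 40/11

40/11


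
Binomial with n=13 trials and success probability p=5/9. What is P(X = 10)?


P(X=10) = C(13,10) * p^10 * (1-p)^3
= 286 * 9765625/3486784401 * 64/729
= 178750000000/2541865828329

178750000000/2541865828329


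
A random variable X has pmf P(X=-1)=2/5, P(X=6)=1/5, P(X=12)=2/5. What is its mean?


E[X] = sum(x * P(x))
= -1*2/5 + 6*1/5 + 12*2/5
= 28/5

28/5


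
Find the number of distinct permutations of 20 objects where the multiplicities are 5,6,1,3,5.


20! = 2432902008176640000
Denominator: 5!=120 * 6!=720 * 1!=1 * 3!=6 * 5!=120
Coefficient = 2432902008176640000 / 62208000 = 39109150080

39109150080


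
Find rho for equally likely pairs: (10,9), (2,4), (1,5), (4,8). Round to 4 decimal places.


Cov(X,Y) = 6.1250, Var(X) = 12.1875, Var(Y) = 4.2500
rho = Cov/(sqrt(VarX)*sqrt(VarY)) = 0.8510

0.8510


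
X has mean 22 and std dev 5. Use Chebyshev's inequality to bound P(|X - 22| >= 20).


k = 20/5 = 4
Chebyshev: P(|X-mu| >= k*sigma) <= 1/k^2 = 1/4^2 = 1/16

1/16


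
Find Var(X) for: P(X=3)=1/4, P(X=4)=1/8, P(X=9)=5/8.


E[X] = 55/8, E[X^2] = 439/8
Var(X) = E[X^2] - (E[X])^2 = 439/8 - (55/8)^2 = 487/64

487/64


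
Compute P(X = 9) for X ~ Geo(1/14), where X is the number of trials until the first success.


P(X=9) = (1-p)^8 * p = (13/14)^8 * 1/14
= 815730721/1475789056 * 1/14 = 815730721/20661046784

815730721/20661046784


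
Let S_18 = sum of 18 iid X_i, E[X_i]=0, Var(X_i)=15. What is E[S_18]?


E[S_n] = n*E[X_1] = 18*0 = 0

0


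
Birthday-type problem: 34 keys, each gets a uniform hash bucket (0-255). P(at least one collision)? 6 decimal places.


P(all different) = prod((256-i)/256 for i=0..33) = 0.100884
P(at least one match) = 1 - 0.100884 = 0.899116

0.899116


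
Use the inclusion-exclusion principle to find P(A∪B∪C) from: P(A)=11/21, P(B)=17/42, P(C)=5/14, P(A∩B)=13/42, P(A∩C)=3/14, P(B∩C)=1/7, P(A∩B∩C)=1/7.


P(A∪B∪C) = P(A)+P(B)+P(C) - P(AB)-P(AC)-P(BC) + P(ABC)
= 11/21+17/42+5/14 - 13/42-3/14-1/7 + 1/7
= 16/21

16/21


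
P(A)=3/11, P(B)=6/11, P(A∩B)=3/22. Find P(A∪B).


P(A∪B) = P(A) + P(B) - P(A∩B)
= 3/11 + 6/11 - 3/22 = 15/22

15/22


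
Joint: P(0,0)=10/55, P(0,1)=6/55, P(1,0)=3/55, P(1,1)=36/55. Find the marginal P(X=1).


P(X=1) = P(1,0)+P(1,1) = 3/55 + 36/55 = 39/55

39/55


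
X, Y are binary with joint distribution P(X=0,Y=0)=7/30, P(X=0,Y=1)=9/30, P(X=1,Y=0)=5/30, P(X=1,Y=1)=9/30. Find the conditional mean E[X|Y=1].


P(Y=1) = 18/30
E[X|Y=1] = (0*9 + 1*9)/18 = 9/18 = 1/2

1/2


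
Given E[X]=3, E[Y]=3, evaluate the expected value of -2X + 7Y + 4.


E[-2X + 7Y + 4] = -2*E[X] + 7*E[Y] + 4
= (-2)*(3) + (7)*(3) + (4)
= -6 + 21 + 4 = 19

19


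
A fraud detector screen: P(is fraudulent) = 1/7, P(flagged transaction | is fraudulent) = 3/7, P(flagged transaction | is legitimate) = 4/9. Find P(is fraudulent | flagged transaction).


P(A) = P(A|B)P(B) + P(A|B')P(B') = 3/7*1/7 + 4/9*6/7 = 65/147
P(B|A) = P(A|B)P(B)/P(A) = (3/49)/(65/147) = 9/65

9/65


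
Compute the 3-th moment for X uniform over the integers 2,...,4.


E[X^3] = (1/3) * sum(x^3 for x=2..4)
= 99/3 = 33

33


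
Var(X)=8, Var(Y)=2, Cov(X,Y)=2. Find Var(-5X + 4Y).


Var(-5X + 4Y) = (-5)^2*Var(X) + 4^2*Var(Y) + 2*(-5)*4*Cov(X,Y)
= 25*8 + 16*2 - 40*2
= 200 + 32 - 80 = 152

152


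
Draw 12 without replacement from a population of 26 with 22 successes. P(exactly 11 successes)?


P(X=11) = C(22,11)*C(4,1) / C(26,12)
= 705432*4 / 9657700
= 2821728/9657700 = 168/575

168/575


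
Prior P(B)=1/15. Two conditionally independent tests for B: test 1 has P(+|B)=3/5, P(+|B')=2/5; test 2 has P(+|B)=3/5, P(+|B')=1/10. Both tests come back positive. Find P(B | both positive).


After test 1: P(+) = 3/5*1/15 + 2/5*14/15 = 31/75
P(B|+) = (1/25)/(31/75) = 3/31
After test 2 (use post1 as new prior): P(+) = 3/5*3/31 + 1/10*28/31 = 23/155
P(B|+,+) = (9/155)/(23/155) = 9/23

9/23


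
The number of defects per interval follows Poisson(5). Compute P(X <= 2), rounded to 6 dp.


P(X<=2) = e^(-5)*5^0/0! + e^(-5)*5^1/1! + e^(-5)*5^2/2!
≈ 0.0067379470 + 0.0336897350 + 0.0842243375
= 0.1246520195
≈ 0.124652

0.124652


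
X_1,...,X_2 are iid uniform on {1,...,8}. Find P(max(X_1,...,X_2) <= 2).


P(max <= 2) = P(all X_i <= 2) = (P(X_1 <= 2))^2
= (2/8)^2 = (1/4)^2 = 1/16

1/16


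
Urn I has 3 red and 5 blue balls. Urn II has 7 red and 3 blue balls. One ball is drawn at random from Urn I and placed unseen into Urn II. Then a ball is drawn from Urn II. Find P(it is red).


P(transfer red) = 3/8; P(transfer blue) = 5/8
If red transferred: Urn II has 8 red of 11, so P(red|red moved) = 8/11
If blue transferred: Urn II has 7 red of 11, so P(red|blue moved) = 7/11
By total probability: P(red) = 3/8*8/11 + 5/8*7/11 = 59/88

59/88


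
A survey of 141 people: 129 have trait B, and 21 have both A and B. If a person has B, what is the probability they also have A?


P(A|B) = P(A∩B)/P(B) = (21/141)/(129/141) = 21/129 = 7/43

7/43


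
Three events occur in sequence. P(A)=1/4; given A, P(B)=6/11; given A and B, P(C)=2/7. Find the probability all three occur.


P(A∩B∩C) = P(A) * P(B|A) * P(C|A∩B)
= 1/4 * 6/11 * 2/7
= 3/22 * 2/7 = 3/77

3/77


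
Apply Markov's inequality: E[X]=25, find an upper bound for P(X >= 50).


Markov: P(X >= a) <= E[X]/a
P(X >= 50) <= 25/50 = 1/2

1/2


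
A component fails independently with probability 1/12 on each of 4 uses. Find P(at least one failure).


P(at least one) = 1 - P(none)
P(none) = (1 - 1/12)^4 = (11/12)^4 = 14641/20736
P(at least one) = 1 - 14641/20736 = 6095/20736

6095/20736


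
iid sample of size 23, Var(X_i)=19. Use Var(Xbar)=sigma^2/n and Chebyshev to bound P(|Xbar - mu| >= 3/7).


Var(Xbar) = Var(X)/n = 19/23
Chebyshev: P(|Xbar-mu| >= 3/7) <= Var(Xbar)/(3/7)^2 = (19/23)/(9/49) = 931/207
Bound exceeds 1, so trivial bound: 1

1


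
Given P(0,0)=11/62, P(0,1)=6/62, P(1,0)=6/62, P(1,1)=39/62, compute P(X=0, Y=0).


Read from table: P(X=0, Y=0) = 11/62

11/62


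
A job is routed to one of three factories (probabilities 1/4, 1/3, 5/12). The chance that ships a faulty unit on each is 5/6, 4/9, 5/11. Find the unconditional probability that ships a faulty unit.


P(A) = P(A|B1)P(B1) + P(A|B2)P(B2) + P(A|B3)P(B3)
= 5/6*1/4 + 4/9*1/3 + 5/11*5/12
= 5/24 + 4/27 + 25/132 = 1297/2376

1297/2376


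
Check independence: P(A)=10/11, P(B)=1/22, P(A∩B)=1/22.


P(A)*P(B) = 10/11*1/22 = 5/121
P(A∩B) = 1/22 != 5/121, so not independent

No, A and B are not independent


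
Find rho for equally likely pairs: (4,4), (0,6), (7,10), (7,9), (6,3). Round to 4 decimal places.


Cov(X,Y) = 2.6800, Var(X) = 6.9600, Var(Y) = 7.4400
rho = Cov/(sqrt(VarX)*sqrt(VarY)) = 0.3724

0.3724


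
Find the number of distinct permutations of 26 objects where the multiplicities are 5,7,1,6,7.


26! = 403291461126605635584000000
Denominator: 5!=120 * 7!=5040 * 1!=1 * 6!=720 * 7!=5040
Coefficient = 403291461126605635584000000 / 2194698240000 = 183757135161600

183757135161600


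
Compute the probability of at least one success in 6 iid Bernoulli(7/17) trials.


P(at least one) = 1 - P(none)
P(none) = (1 - 7/17)^6 = (10/17)^6 = 1000000/24137569
P(at least one) = 1 - 1000000/24137569 = 23137569/24137569

23137569/24137569


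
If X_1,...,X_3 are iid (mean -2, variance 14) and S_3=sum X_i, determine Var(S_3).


By independence, Var(S_n) = n*Var(X_1) = 3*14 = 42

42


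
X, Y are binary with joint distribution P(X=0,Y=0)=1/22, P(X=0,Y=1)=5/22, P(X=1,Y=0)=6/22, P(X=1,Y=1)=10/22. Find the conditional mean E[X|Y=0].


P(Y=0) = 7/22
E[X|Y=0] = (0*1 + 1*6)/7 = 6/7

6/7


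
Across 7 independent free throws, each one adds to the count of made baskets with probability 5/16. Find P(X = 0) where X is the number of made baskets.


P(X=0) = C(7,0) * p^0 * (1-p)^7
= 1 * 1 * 19487171/268435456
= 19487171/268435456

19487171/268435456


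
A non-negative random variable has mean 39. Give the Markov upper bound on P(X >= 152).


Markov: P(X >= a) <= E[X]/a
P(X >= 152) <= 39/152

39/152


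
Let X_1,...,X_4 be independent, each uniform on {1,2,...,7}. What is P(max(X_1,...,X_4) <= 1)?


P(max <= 1) = P(all X_i <= 1) = (P(X_1 <= 1))^4
= (1/7)^4 = 1/2401

1/2401


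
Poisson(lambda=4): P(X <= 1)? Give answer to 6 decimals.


P(X<=1) = e^(-4)*4^0/0! + e^(-4)*4^1/1!
≈ 0.0183156389 + 0.0732625556
= 0.0915781945
≈ 0.091578

0.091578


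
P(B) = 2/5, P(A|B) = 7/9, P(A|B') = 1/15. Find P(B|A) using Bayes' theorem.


P(A) = P(A|B)P(B) + P(A|B')P(B') = 7/9*2/5 + 1/15*3/5 = 79/225
P(B|A) = P(A|B)P(B)/P(A) = (14/45)/(79/225) = 70/79

70/79


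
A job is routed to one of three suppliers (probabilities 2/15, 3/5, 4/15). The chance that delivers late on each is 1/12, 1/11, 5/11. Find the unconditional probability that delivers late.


P(A) = P(A|B1)P(B1) + P(A|B2)P(B2) + P(A|B3)P(B3)
= 1/12*2/15 + 1/11*3/5 + 5/11*4/15
= 1/90 + 3/55 + 4/33 = 37/198

37/198


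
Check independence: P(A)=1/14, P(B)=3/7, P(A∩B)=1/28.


P(A)*P(B) = 1/14*3/7 = 3/98
P(A∩B) = 1/28 != 3/98, so not independent

No, A and B are not independent


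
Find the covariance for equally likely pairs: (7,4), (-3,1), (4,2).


E[X]=8/3, E[Y]=7/3, E[XY]=11
Cov(X,Y) = E[XY] - E[X]E[Y] = 11 - 8/3*7/3 = 43/9

43/9


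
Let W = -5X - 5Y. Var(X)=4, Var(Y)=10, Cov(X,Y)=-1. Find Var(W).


Var(-5X - 5Y) = (-5)^2*Var(X) + (-5)^2*Var(Y) + 2*(-5)*(-5)*Cov(X,Y)
= 25*4 + 25*10 + 50*(-1)
= 100 + 250 - 50 = 300

300


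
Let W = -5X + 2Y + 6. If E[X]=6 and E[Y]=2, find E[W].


E[-5X + 2Y + 6] = -5*E[X] + 2*E[Y] + 6
= (-5)*(6) + (2)*(2) + (6)
= -30 + 4 + 6 = -20

-20


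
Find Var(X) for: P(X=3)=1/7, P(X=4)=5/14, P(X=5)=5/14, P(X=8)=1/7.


E[X] = 67/14, E[X^2] = 351/14
Var(X) = E[X^2] - (E[X])^2 = 351/14 - (67/14)^2 = 425/196

425/196


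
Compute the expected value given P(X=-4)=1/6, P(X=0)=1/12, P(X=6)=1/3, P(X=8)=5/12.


E[X] = sum(x * P(x))
= -4*1/6 + 0*1/12 + 6*1/3 + 8*5/12
= 14/3

14/3


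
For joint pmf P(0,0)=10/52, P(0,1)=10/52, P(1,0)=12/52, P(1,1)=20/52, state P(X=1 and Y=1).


Read from table: P(X=1, Y=1) = 20/52 = 5/13

5/13


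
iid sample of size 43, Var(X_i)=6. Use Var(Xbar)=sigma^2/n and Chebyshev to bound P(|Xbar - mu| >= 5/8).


Var(Xbar) = Var(X)/n = 6/43
Chebyshev: P(|Xbar-mu| >= 5/8) <= Var(Xbar)/(5/8)^2 = (6/43)/(25/64) = 384/1075

384/1075


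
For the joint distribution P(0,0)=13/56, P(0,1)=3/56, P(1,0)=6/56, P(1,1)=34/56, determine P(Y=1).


P(Y=1) = P(0,1)+P(1,1) = 3/56 + 34/56 = 37/56

37/56


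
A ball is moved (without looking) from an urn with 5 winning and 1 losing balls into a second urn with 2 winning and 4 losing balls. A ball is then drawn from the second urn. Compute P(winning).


P(transfer winning) = 5/6; P(transfer losing) = 1/6
If winning transferred: Urn II has 3 winning of 7, so P(winning|winning moved) = 3/7
If losing transferred: Urn II has 2 winning of 7, so P(winning|losing moved) = 2/7
By total probability: P(winning) = 5/6*3/7 + 1/6*2/7 = 17/42

17/42


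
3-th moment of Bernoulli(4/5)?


For Bernoulli: X in {0,1}
E[X^3] = 0^3*(1-4/5) + 1^3*4/5 = 4/5

4/5


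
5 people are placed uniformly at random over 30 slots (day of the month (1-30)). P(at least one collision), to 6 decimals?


P(all different) = prod((30-i)/30 for i=0..4) = 0.703733
P(at least one match) = 1 - 0.703733 = 0.296267

0.296267


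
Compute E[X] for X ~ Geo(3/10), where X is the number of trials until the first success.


For geometric (trials until first success), E[X] = 1/p = 1/(3/10) = 10/3

10/3


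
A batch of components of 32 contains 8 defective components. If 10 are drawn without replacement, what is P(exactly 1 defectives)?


P(X=1) = C(8,1)*C(24,9) / C(32,10)
= 8*1307504 / 64512240
= 10460032/64512240 = 28424/175305

28424/175305


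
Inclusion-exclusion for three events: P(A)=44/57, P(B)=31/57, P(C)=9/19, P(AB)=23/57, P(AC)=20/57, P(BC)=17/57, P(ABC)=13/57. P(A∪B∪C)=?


P(A∪B∪C) = P(A)+P(B)+P(C) - P(AB)-P(AC)-P(BC) + P(ABC)
= 44/57+31/57+9/19 - 23/57-20/57-17/57 + 13/57
= 55/57

55/57


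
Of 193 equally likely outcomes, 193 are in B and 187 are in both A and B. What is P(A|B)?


P(A|B) = P(A∩B)/P(B) = (187/193)/(193/193) = 187/193

187/193


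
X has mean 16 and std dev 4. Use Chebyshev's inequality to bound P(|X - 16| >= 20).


k = 20/4 = 5
Chebyshev: P(|X-mu| >= k*sigma) <= 1/k^2 = 1/5^2 = 1/25

1/25


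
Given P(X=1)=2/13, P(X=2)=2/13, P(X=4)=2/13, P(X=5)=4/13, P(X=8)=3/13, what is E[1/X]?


E[1/X] = sum(g(x)*P(x))
= 1*2/13 + 1/2*2/13 + 1/4*2/13 + 1/5*4/13 + 1/8*3/13
= 187/520

187/520


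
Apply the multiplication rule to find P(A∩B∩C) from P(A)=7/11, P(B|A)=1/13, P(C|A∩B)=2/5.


P(A∩B∩C) = P(A) * P(B|A) * P(C|A∩B)
= 7/11 * 1/13 * 2/5
= 7/143 * 2/5 = 14/715

14/715


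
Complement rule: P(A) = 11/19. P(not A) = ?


P(A') = 1 - P(A) = 1 - 11/19 = 8/19

8/19


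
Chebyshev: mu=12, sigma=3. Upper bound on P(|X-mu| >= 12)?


k = 12/3 = 4
Chebyshev: P(|X-mu| >= k*sigma) <= 1/k^2 = 1/4^2 = 1/16

1/16


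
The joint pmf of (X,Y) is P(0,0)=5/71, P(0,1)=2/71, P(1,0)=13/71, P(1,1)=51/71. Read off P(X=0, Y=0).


Read from table: P(X=0, Y=0) = 5/71

5/71


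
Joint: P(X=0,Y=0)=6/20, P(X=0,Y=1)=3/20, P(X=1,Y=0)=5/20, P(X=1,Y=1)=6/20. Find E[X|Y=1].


P(Y=1) = 9/20
E[X|Y=1] = (0*3 + 1*6)/9 = 6/9 = 2/3

2/3


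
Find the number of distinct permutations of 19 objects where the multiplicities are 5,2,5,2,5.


19! = 121645100408832000
Denominator: 5!=120 * 2!=2 * 5!=120 * 2!=2 * 5!=120
Coefficient = 121645100408832000 / 6912000 = 17599117536

17599117536


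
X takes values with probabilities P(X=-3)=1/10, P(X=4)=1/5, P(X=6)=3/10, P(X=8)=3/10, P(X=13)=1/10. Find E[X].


E[X] = sum(x * P(x))
= -3*1/10 + 4*1/5 + 6*3/10 + 8*3/10 + 13*1/10
= 6

6


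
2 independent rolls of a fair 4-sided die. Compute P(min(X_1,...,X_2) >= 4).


P(min >= 4) = P(all X_i >= 4) = (P(X_1 >= 4))^2
= (1/4)^2 = 1/16

1/16


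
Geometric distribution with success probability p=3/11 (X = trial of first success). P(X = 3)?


P(X=3) = (1-p)^2 * p = (8/11)^2 * 3/11
= 64/121 * 3/11 = 192/1331

192/1331


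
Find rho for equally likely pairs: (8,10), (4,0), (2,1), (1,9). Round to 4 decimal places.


Cov(X,Y) = 4.0000, Var(X) = 7.1875, Var(Y) = 20.5000
rho = Cov/(sqrt(VarX)*sqrt(VarY)) = 0.3295

0.3295


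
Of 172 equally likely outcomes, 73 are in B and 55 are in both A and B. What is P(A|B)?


P(A|B) = P(A∩B)/P(B) = (55/172)/(73/172) = 55/73

55/73


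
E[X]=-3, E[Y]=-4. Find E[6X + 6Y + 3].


E[6X + 6Y + 3] = 6*E[X] + 6*E[Y] + 3
= (6)*(-3) + (6)*(-4) + (3)
= -18 - 24 + 3 = -39

-39


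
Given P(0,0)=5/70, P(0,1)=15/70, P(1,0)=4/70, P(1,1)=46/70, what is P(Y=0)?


P(Y=0) = P(0,0)+P(1,0) = 5/70 + 4/70 = 9/70

9/70


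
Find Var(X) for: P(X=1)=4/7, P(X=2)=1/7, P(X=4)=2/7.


E[X] = 2, E[X^2] = 40/7
Var(X) = E[X^2] - (E[X])^2 = 40/7 - (2)^2 = 12/7

12/7


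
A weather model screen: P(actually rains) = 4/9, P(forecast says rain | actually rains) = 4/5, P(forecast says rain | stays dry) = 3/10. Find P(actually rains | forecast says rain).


P(A) = P(A|B)P(B) + P(A|B')P(B') = 4/5*4/9 + 3/10*5/9 = 47/90
P(B|A) = P(A|B)P(B)/P(A) = (16/45)/(47/90) = 32/47

32/47


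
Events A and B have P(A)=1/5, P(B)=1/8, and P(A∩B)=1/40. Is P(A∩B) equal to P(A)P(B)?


P(A)*P(B) = 1/5*1/8 = 1/40
P(A∩B) = 1/40, which equals P(A)P(B), so independent

Yes, A and B are independent


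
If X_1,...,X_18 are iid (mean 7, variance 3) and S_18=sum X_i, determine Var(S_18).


By independence, Var(S_n) = n*Var(X_1) = 18*3 = 54

54


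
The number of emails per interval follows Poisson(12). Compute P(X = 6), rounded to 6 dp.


P(X=6) = e^(-12) * 12^6 / 6!
≈ 0.000006144212353 * 2985984 / 720
≈ 0.025481

0.025481


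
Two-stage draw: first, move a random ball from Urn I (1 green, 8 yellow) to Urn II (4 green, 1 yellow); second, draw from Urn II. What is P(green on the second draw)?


P(transfer green) = 1/9; P(transfer yellow) = 8/9
If green transferred: Urn II has 5 green of 6, so P(green|green moved) = 5/6
If yellow transferred: Urn II has 4 green of 6, so P(green|yellow moved) = 2/3
By total probability: P(green) = 1/9*5/6 + 8/9*2/3 = 37/54

37/54


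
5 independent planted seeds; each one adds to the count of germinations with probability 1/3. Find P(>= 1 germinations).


P(at least one) = 1 - P(none)
P(none) = (1 - 1/3)^5 = (2/3)^5 = 32/243
P(at least one) = 1 - 32/243 = 211/243

211/243


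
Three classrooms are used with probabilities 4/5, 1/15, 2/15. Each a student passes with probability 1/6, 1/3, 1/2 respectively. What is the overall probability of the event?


P(A) = P(A|B1)P(B1) + P(A|B2)P(B2) + P(A|B3)P(B3)
= 1/6*4/5 + 1/3*1/15 + 1/2*2/15
= 2/15 + 1/45 + 1/15 = 2/9

2/9


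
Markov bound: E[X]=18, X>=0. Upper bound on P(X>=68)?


Markov: P(X >= a) <= E[X]/a
P(X >= 68) <= 18/68 = 9/34

9/34


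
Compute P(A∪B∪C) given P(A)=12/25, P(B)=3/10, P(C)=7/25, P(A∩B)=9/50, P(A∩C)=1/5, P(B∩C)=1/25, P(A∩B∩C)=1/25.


P(A∪B∪C) = P(A)+P(B)+P(C) - P(AB)-P(AC)-P(BC) + P(ABC)
= 12/25+3/10+7/25 - 9/50-1/5-1/25 + 1/25
= 17/25

17/25


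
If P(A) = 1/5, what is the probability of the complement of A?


P(A') = 1 - P(A) = 1 - 1/5 = 4/5

4/5


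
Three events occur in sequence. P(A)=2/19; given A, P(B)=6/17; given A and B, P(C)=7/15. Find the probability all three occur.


P(A∩B∩C) = P(A) * P(B|A) * P(C|A∩B)
= 2/19 * 6/17 * 7/15
= 12/323 * 7/15 = 28/1615

28/1615


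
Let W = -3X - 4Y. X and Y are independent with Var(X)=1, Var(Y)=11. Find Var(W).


Independence => Cov(X,Y)=0
Var(-3X - 4Y) = (-3)^2*Var(X) + (-4)^2*Var(Y)
= 9*1 + 16*11 = 185

185


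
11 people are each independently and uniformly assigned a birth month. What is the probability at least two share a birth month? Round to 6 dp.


P(all different) = prod((12-i)/12 for i=0..10) = 0.000645
P(at least one match) = 1 - 0.000645 = 0.999355

0.999355


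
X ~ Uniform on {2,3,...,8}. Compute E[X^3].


E[X^3] = (1/7) * sum(x^3 for x=2..8)
= 1295/7 = 185

185


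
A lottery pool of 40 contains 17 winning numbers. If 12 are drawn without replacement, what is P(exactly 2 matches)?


P(X=2) = C(17,2)*C(23,10) / C(40,12)
= 136*1144066 / 5586853480
= 155592976/5586853480 = 60214/2162095

60214/2162095


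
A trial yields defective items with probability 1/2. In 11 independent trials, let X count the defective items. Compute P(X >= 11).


P(X>=11) = P(X=11)
= 1/2048
= 1/2048

1/2048


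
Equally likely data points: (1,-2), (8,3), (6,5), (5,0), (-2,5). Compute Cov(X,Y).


E[X]=18/5, E[Y]=11/5, E[XY]=42/5
Cov(X,Y) = E[XY] - E[X]E[Y] = 42/5 - 18/5*11/5 = 12/25

12/25


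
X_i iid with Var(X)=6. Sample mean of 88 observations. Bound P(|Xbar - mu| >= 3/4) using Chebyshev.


Var(Xbar) = Var(X)/n = 6/88
Chebyshev: P(|Xbar-mu| >= 3/4) <= Var(Xbar)/(3/4)^2 = (3/44)/(9/16) = 4/33

4/33


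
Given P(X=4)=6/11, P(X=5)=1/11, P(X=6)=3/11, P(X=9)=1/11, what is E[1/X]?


E[1/X] = sum(g(x)*P(x))
= 1/4*6/11 + 1/5*1/11 + 1/6*3/11 + 1/9*1/11
= 104/495

104/495


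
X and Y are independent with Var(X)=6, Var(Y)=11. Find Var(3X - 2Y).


Independence => Cov(X,Y)=0
Var(3X - 2Y) = 3^2*Var(X) + (-2)^2*Var(Y)
= 9*6 + 4*11 = 98

98


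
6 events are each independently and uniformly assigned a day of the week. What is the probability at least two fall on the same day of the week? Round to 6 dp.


P(all different) = prod((7-i)/7 for i=0..5) = 0.042839
P(at least one match) = 1 - 0.042839 = 0.957161

0.957161


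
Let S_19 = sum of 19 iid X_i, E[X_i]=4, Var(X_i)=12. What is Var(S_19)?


By independence, Var(S_n) = n*Var(X_1) = 19*12 = 228

228


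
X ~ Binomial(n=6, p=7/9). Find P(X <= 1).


P(X<=1) = P(X=0) + P(X=1)
= 64/531441 + 448/177147
= 1408/531441

1408/531441


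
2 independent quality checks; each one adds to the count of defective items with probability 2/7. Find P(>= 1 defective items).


P(at least one) = 1 - P(none)
P(none) = (1 - 2/7)^2 = (5/7)^2 = 25/49
P(at least one) = 1 - 25/49 = 24/49

24/49


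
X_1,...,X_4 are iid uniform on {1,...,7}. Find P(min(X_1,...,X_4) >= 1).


P(min >= 1) = P(all X_i >= 1) = (P(X_1 >= 1))^4
= (7/7)^4 = 1^4 = 1

1


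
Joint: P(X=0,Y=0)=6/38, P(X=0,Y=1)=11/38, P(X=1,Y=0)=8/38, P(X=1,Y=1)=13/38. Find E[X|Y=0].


P(Y=0) = 14/38
E[X|Y=0] = (0*6 + 1*8)/14 = 8/14 = 4/7

4/7


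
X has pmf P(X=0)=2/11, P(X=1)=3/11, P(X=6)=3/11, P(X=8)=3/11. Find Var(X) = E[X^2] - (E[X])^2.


E[X] = 45/11, E[X^2] = 303/11
Var(X) = E[X^2] - (E[X])^2 = 303/11 - (45/11)^2 = 1308/121

1308/121


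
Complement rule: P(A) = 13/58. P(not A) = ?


P(A') = 1 - P(A) = 1 - 13/58 = 45/58

45/58


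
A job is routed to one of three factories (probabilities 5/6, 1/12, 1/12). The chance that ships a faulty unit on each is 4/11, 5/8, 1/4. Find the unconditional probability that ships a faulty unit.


P(A) = P(A|B1)P(B1) + P(A|B2)P(B2) + P(A|B3)P(B3)
= 4/11*5/6 + 5/8*1/12 + 1/4*1/12
= 10/33 + 5/96 + 1/48 = 397/1056

397/1056


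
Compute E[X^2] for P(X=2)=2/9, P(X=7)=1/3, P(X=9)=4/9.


E[X^2] = sum(g(x)*P(x))
= 4*2/9 + 49*1/3 + 81*4/9
= 479/9

479/9


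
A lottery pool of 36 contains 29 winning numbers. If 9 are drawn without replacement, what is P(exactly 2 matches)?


P(X=2) = C(29,2)*C(7,7) / C(36,9)
= 406*1 / 94143280
= 406/94143280 = 1/231880

1/231880


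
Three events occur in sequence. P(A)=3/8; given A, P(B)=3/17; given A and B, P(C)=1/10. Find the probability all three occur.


P(A∩B∩C) = P(A) * P(B|A) * P(C|A∩B)
= 3/8 * 3/17 * 1/10
= 9/136 * 1/10 = 9/1360

9/1360


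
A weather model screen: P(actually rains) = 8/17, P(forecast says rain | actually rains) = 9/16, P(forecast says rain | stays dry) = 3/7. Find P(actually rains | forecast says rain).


P(A) = P(A|B)P(B) + P(A|B')P(B') = 9/16*8/17 + 3/7*9/17 = 117/238
P(B|A) = P(A|B)P(B)/P(A) = (9/34)/(117/238) = 7/13

7/13


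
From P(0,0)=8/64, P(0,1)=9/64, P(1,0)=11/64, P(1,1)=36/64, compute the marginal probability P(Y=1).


P(Y=1) = P(0,1)+P(1,1) = 9/64 + 36/64 = 45/64

45/64


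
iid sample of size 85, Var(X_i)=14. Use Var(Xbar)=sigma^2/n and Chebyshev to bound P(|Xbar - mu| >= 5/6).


Var(Xbar) = Var(X)/n = 14/85
Chebyshev: P(|Xbar-mu| >= 5/6) <= Var(Xbar)/(5/6)^2 = (14/85)/(25/36) = 504/2125

504/2125


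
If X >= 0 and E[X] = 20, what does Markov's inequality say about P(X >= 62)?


Markov: P(X >= a) <= E[X]/a
P(X >= 62) <= 20/62 = 10/31

10/31


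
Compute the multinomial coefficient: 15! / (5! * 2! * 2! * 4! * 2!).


15! = 1307674368000
Denominator: 5!=120 * 2!=2 * 2!=2 * 4!=24 * 2!=2
Coefficient = 1307674368000 / 23040 = 56756700

56756700


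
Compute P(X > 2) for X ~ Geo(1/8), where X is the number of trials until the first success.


P(X > 2) = P(first 2 trials all fail) = (1-p)^2 = (7/8)^2 = 49/64

49/64


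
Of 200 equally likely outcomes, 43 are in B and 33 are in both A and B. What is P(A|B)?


P(A|B) = P(A∩B)/P(B) = (33/200)/(43/200) = 33/43

33/43


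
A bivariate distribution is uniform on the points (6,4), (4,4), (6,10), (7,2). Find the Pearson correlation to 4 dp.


Cov(X,Y) = -0.2500, Var(X) = 1.1875, Var(Y) = 9.0000
rho = Cov/(sqrt(VarX)*sqrt(VarY)) = -0.0765

-0.0765


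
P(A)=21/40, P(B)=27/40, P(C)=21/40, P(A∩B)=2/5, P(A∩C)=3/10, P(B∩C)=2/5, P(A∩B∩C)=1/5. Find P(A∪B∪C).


P(A∪B∪C) = P(A)+P(B)+P(C) - P(AB)-P(AC)-P(BC) + P(ABC)
= 21/40+27/40+21/40 - 2/5-3/10-2/5 + 1/5
= 33/40

33/40


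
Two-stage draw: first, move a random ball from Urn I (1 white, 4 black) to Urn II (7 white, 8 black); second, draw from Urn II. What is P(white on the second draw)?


P(transfer white) = 1/5; P(transfer black) = 4/5
If white transferred: Urn II has 8 white of 16, so P(white|white moved) = 1/2
If black transferred: Urn II has 7 white of 16, so P(white|black moved) = 7/16
By total probability: P(white) = 1/5*1/2 + 4/5*7/16 = 9/20

9/20


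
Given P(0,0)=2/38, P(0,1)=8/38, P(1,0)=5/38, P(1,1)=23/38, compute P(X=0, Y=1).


Read from table: P(X=0, Y=1) = 8/38 = 4/19

4/19


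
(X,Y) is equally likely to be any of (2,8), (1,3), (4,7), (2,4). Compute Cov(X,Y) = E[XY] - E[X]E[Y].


E[X]=9/4, E[Y]=11/2, E[XY]=55/4
Cov(X,Y) = E[XY] - E[X]E[Y] = 55/4 - 9/4*11/2 = 11/8

11/8


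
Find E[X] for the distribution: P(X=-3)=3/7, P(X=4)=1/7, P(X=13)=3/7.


E[X] = sum(x * P(x))
= -3*3/7 + 4*1/7 + 13*3/7
= 34/7

34/7


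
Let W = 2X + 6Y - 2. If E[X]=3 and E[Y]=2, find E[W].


E[2X + 6Y - 2] = 2*E[X] + 6*E[Y] - 2
= (2)*(3) + (6)*(2) + (-2)
= 6 + 12 - 2 = 16

16


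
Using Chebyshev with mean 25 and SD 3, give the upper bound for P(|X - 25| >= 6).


k = 6/3 = 2
Chebyshev: P(|X-mu| >= k*sigma) <= 1/k^2 = 1/2^2 = 1/4

1/4


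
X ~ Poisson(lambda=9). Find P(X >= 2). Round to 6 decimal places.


P(X>=2) = 1 - P(X<=1) = 1 - (e^(-9)*9^0/0! + e^(-9)*9^1/1!)
≈ 1 - (0.0001234098 + 0.0011106882)
= 1 - 0.0012340980 = 0.9987659020
≈ 0.998766

0.998766


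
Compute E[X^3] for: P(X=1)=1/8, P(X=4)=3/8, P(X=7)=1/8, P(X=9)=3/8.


E[X^3] = sum(x^3 * P(x))
= 1*1/8 + 64*3/8 + 343*1/8 + 729*3/8
= 2723/8

2723/8


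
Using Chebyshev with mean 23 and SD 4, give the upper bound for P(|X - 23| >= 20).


k = 20/4 = 5
Chebyshev: P(|X-mu| >= k*sigma) <= 1/k^2 = 1/5^2 = 1/25

1/25


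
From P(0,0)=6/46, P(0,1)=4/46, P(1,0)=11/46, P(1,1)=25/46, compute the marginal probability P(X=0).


P(X=0) = P(0,0)+P(0,1) = 6/46 + 4/46 = 10/46 = 5/23

5/23


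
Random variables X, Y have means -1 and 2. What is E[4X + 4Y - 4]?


E[4X + 4Y - 4] = 4*E[X] + 4*E[Y] - 4
= (4)*(-1) + (4)*(2) + (-4)
= -4 + 8 - 4 = 0

0


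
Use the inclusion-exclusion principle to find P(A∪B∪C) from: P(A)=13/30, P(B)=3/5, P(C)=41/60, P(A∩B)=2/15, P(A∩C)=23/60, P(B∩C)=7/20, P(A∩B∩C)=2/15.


P(A∪B∪C) = P(A)+P(B)+P(C) - P(AB)-P(AC)-P(BC) + P(ABC)
= 13/30+3/5+41/60 - 2/15-23/60-7/20 + 2/15
= 59/60

59/60


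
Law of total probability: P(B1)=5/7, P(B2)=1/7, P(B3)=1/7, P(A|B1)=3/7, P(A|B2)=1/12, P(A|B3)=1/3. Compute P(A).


P(A) = P(A|B1)P(B1) + P(A|B2)P(B2) + P(A|B3)P(B3)
= 3/7*5/7 + 1/12*1/7 + 1/3*1/7
= 15/49 + 1/84 + 1/21 = 215/588

215/588


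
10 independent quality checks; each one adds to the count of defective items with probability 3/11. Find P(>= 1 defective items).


P(at least one) = 1 - P(none)
P(none) = (1 - 3/11)^10 = (8/11)^10 = 1073741824/25937424601
P(at least one) = 1 - 1073741824/25937424601 = 24863682777/25937424601

24863682777/25937424601


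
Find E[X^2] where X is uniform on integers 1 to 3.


E[X^2] = (1/3) * sum(x^2 for x=1..3)
= 14/3

14/3


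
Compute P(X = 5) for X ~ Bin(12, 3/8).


P(X=5) = C(12,5) * p^5 * (1-p)^7
= 792 * 243/32768 * 78125/2097152
= 1879453125/8589934592

1879453125/8589934592


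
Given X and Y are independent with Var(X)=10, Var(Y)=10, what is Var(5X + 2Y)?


Independence => Cov(X,Y)=0
Var(5X + 2Y) = 5^2*Var(X) + 2^2*Var(Y)
= 25*10 + 4*10 = 290

290


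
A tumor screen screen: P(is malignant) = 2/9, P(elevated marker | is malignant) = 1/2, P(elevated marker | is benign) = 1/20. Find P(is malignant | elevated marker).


P(A) = P(A|B)P(B) + P(A|B')P(B') = 1/2*2/9 + 1/20*7/9 = 3/20
P(B|A) = P(A|B)P(B)/P(A) = (1/9)/(3/20) = 20/27

20/27


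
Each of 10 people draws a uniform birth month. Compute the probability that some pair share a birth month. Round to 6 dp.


P(all different) = prod((12-i)/12 for i=0..9) = 0.003868
P(at least one match) = 1 - 0.003868 = 0.996132

0.996132


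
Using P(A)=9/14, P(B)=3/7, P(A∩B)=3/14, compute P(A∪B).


P(A∪B) = P(A) + P(B) - P(A∩B)
= 9/14 + 3/7 - 3/14 = 6/7

6/7


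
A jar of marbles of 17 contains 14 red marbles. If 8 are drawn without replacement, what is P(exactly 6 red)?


P(X=6) = C(14,6)*C(3,2) / C(17,8)
= 3003*3 / 24310
= 9009/24310 = 63/170

63/170


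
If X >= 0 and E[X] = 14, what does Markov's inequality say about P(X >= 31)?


Markov: P(X >= a) <= E[X]/a
P(X >= 31) <= 14/31

14/31


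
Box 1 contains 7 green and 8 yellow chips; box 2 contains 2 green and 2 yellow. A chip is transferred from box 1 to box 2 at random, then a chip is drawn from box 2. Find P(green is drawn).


P(transfer green) = 7/15; P(transfer yellow) = 8/15
If green transferred: Urn II has 3 green of 5, so P(green|green moved) = 3/5
If yellow transferred: Urn II has 2 green of 5, so P(green|yellow moved) = 2/5
By total probability: P(green) = 7/15*3/5 + 8/15*2/5 = 37/75

37/75


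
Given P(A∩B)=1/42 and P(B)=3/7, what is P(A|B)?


P(A|B) = P(A∩B)/P(B) = (2/84)/(36/84) = 2/36 = 1/18

1/18


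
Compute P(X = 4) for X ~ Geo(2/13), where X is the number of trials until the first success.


P(X=4) = (1-p)^3 * p = (11/13)^3 * 2/13
= 1331/2197 * 2/13 = 2662/28561

2662/28561


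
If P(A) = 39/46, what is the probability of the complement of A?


P(A') = 1 - P(A) = 1 - 39/46 = 7/46

7/46


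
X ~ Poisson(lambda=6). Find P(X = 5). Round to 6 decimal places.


P(X=5) = e^(-6) * 6^5 / 5!
≈ 0.002478752177 * 7776 / 120
≈ 0.160623

0.160623


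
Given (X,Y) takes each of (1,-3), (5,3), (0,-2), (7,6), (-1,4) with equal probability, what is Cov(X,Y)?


E[X]=12/5, E[Y]=8/5, E[XY]=10
Cov(X,Y) = E[XY] - E[X]E[Y] = 10 - 12/5*8/5 = 154/25

154/25


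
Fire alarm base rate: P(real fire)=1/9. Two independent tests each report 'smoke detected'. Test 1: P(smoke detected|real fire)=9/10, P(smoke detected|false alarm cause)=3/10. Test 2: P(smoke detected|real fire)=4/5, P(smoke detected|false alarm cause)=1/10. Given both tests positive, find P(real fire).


After test 1: P(+) = 9/10*1/9 + 3/10*8/9 = 11/30
P(B|+) = (1/10)/(11/30) = 3/11
After test 2 (use post1 as new prior): P(+) = 4/5*3/11 + 1/10*8/11 = 16/55
P(B|+,+) = (12/55)/(16/55) = 3/4

3/4


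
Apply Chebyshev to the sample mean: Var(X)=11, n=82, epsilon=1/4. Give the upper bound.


Var(Xbar) = Var(X)/n = 11/82
Chebyshev: P(|Xbar-mu| >= 1/4) <= Var(Xbar)/(1/4)^2 = (11/82)/(1/16) = 88/41
Bound exceeds 1, so trivial bound: 1

1


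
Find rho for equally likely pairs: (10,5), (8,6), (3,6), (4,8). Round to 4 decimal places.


Cov(X,Y) = -2.0625, Var(X) = 8.1875, Var(Y) = 1.1875
rho = Cov/(sqrt(VarX)*sqrt(VarY)) = -0.6615

-0.6615


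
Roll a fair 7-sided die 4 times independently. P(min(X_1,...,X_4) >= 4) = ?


P(min >= 4) = P(all X_i >= 4) = (P(X_1 >= 4))^4
= (4/7)^4 = 256/2401

256/2401


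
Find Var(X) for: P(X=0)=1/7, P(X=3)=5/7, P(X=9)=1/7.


E[X] = 24/7, E[X^2] = 18
Var(X) = E[X^2] - (E[X])^2 = 18 - (24/7)^2 = 306/49

306/49


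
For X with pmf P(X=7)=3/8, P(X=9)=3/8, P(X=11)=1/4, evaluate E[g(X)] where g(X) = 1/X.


E[1/X] = sum(g(x)*P(x))
= 1/7*3/8 + 1/9*3/8 + 1/11*1/4
= 109/924

109/924


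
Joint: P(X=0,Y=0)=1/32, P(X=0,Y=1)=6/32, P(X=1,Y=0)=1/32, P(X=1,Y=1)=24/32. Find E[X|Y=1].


P(Y=1) = 30/32
E[X|Y=1] = (0*6 + 1*24)/30 = 24/30 = 4/5

4/5


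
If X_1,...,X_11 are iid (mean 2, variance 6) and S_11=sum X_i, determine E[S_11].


E[S_n] = n*E[X_1] = 11*2 = 22

22


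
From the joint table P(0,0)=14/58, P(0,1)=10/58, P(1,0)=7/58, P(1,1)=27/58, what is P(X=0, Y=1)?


Read from table: P(X=0, Y=1) = 10/58 = 5/29

5/29


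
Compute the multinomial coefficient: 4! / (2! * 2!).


4! = 24
Denominator: 2!=2 * 2!=2
Coefficient = 24 / 4 = 6

6


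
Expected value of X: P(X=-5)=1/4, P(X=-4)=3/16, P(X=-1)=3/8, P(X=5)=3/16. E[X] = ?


E[X] = sum(x * P(x))
= -5*1/4 - 4*3/16 - 1*3/8 + 5*3/16
= -23/16

-23/16


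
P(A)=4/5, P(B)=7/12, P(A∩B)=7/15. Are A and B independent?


P(A)*P(B) = 4/5*7/12 = 7/15
P(A∩B) = 7/15, which equals P(A)P(B), so independent

Yes, A and B are independent


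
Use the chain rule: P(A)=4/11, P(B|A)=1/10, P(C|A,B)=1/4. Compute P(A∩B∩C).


P(A∩B∩C) = P(A) * P(B|A) * P(C|A∩B)
= 4/11 * 1/10 * 1/4
= 2/55 * 1/4 = 1/110

1/110


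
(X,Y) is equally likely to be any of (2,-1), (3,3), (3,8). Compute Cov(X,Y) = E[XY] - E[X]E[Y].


E[X]=8/3, E[Y]=10/3, E[XY]=31/3
Cov(X,Y) = E[XY] - E[X]E[Y] = 31/3 - 8/3*10/3 = 13/9

13/9


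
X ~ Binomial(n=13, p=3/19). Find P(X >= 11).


P(X>=11) = P(X=11) + P(X=12) + P(X=13)
= 3537271296/42052983462257059 + 110539728/42052983462257059 + 1594323/42052983462257059
= 3649405347/42052983462257059

3649405347/42052983462257059


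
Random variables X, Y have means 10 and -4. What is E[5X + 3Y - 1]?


E[5X + 3Y - 1] = 5*E[X] + 3*E[Y] - 1
= (5)*(10) + (3)*(-4) + (-1)
= 50 - 12 - 1 = 37

37


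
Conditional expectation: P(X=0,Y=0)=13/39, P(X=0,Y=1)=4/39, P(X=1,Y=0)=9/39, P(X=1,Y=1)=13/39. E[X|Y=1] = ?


P(Y=1) = 17/39
E[X|Y=1] = (0*4 + 1*13)/17 = 13/17

13/17


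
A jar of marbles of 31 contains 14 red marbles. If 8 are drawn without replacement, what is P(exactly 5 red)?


P(X=5) = C(14,5)*C(17,3) / C(31,8)
= 2002*680 / 7888725
= 1361360/7888725 = 20944/121365

20944/121365


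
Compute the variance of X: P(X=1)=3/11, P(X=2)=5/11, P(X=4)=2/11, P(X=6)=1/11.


E[X] = 27/11, E[X^2] = 91/11
Var(X) = E[X^2] - (E[X])^2 = 91/11 - (27/11)^2 = 272/121

272/121


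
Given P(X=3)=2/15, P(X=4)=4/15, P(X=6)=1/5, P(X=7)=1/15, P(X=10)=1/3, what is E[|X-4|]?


E[|X-4|] = sum(g(x)*P(x))
= 1*2/15 + 0*4/15 + 2*1/5 + 3*1/15 + 6*1/3
= 41/15

41/15


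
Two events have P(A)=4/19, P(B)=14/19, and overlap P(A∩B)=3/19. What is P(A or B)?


P(A∪B) = P(A) + P(B) - P(A∩B)
= 4/19 + 14/19 - 3/19 = 15/19

15/19


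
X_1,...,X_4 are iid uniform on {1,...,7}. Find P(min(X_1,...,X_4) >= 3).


P(min >= 3) = P(all X_i >= 3) = (P(X_1 >= 3))^4
= (5/7)^4 = 625/2401

625/2401


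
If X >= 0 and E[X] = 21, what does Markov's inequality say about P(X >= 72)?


Markov: P(X >= a) <= E[X]/a
P(X >= 72) <= 21/72 = 7/24

7/24


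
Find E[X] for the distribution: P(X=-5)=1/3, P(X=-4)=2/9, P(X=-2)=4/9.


E[X] = sum(x * P(x))
= -5*1/3 - 4*2/9 - 2*4/9
= -31/9

-31/9


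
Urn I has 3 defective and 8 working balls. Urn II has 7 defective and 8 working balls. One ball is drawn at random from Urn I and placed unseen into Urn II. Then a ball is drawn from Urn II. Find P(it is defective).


P(transfer defective) = 3/11; P(transfer working) = 8/11
If defective transferred: Urn II has 8 defective of 16, so P(defective|defective moved) = 1/2
If working transferred: Urn II has 7 defective of 16, so P(defective|working moved) = 7/16
By total probability: P(defective) = 3/11*1/2 + 8/11*7/16 = 5/11

5/11


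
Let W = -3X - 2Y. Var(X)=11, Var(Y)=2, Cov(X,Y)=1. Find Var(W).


Var(-3X - 2Y) = (-3)^2*Var(X) + (-2)^2*Var(Y) + 2*(-3)*(-2)*Cov(X,Y)
= 9*11 + 4*2 + 12*1
= 99 + 8 + 12 = 119

119


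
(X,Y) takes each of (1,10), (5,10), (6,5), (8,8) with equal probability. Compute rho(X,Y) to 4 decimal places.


Cov(X,Y) = -2.7500, Var(X) = 6.5000, Var(Y) = 4.1875
rho = Cov/(sqrt(VarX)*sqrt(VarY)) = -0.5271

-0.5271


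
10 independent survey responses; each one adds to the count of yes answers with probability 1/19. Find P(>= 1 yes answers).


P(at least one) = 1 - P(none)
P(none) = (1 - 1/19)^10 = (18/19)^10 = 3570467226624/6131066257801
P(at least one) = 1 - 3570467226624/6131066257801 = 2560599031177/6131066257801

2560599031177/6131066257801


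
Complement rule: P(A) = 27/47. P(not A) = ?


P(A') = 1 - P(A) = 1 - 27/47 = 20/47

20/47


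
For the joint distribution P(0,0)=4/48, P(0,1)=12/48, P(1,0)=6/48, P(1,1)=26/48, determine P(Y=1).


P(Y=1) = P(0,1)+P(1,1) = 12/48 + 26/48 = 38/48 = 19/24

19/24


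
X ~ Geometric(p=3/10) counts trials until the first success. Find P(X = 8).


P(X=8) = (1-p)^7 * p = (7/10)^7 * 3/10
= 823543/10000000 * 3/10 = 2470629/100000000

2470629/100000000


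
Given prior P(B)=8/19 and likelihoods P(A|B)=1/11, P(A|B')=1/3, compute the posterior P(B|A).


P(A) = P(A|B)P(B) + P(A|B')P(B') = 1/11*8/19 + 1/3*11/19 = 145/627
P(B|A) = P(A|B)P(B)/P(A) = (8/209)/(145/627) = 24/145

24/145


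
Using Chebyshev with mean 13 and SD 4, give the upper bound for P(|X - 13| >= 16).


k = 16/4 = 4
Chebyshev: P(|X-mu| >= k*sigma) <= 1/k^2 = 1/4^2 = 1/16

1/16


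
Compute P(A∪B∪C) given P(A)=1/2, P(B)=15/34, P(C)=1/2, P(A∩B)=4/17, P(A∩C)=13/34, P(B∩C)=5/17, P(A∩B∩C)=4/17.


P(A∪B∪C) = P(A)+P(B)+P(C) - P(AB)-P(AC)-P(BC) + P(ABC)
= 1/2+15/34+1/2 - 4/17-13/34-5/17 + 4/17
= 13/17

13/17


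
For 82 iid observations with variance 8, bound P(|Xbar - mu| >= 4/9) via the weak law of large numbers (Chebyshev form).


Var(Xbar) = Var(X)/n = 8/82
Chebyshev: P(|Xbar-mu| >= 4/9) <= Var(Xbar)/(4/9)^2 = (4/41)/(16/81) = 81/164

81/164


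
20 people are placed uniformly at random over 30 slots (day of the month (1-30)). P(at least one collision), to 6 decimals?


P(all different) = prod((30-i)/30 for i=0..19) = 0.000210
P(at least one match) = 1 - 0.000210 = 0.999790

0.999790


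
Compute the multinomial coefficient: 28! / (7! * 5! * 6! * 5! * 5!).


28! = 304888344611713860501504000000
Denominator: 7!=5040 * 5!=120 * 6!=720 * 5!=120 * 5!=120
Coefficient = 304888344611713860501504000000 / 6270566400000 = 48622137963759360

48622137963759360


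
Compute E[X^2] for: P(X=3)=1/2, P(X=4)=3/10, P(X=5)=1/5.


E[X^2] = sum(x^2 * P(x))
= 9*1/2 + 16*3/10 + 25*1/5
= 143/10

143/10


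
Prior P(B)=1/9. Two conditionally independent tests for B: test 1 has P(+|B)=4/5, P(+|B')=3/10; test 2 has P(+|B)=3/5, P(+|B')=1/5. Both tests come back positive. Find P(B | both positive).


After test 1: P(+) = 4/5*1/9 + 3/10*8/9 = 16/45
P(B|+) = (4/45)/(16/45) = 1/4
After test 2 (use post1 as new prior): P(+) = 3/5*1/4 + 1/5*3/4 = 3/10
P(B|+,+) = (3/20)/(3/10) = 1/2

1/2


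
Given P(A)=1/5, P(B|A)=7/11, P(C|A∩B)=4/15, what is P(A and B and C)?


P(A∩B∩C) = P(A) * P(B|A) * P(C|A∩B)
= 1/5 * 7/11 * 4/15
= 7/55 * 4/15 = 28/825

28/825


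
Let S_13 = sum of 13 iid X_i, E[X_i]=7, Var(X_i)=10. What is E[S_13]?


E[S_n] = n*E[X_1] = 13*7 = 91

91


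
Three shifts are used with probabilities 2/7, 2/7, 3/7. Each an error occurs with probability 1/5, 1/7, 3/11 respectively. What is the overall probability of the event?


P(A) = P(A|B1)P(B1) + P(A|B2)P(B2) + P(A|B3)P(B3)
= 1/5*2/7 + 1/7*2/7 + 3/11*3/7
= 2/35 + 2/49 + 9/77 = 579/2695

579/2695


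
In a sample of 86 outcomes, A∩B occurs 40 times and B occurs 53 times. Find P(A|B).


P(A|B) = P(A∩B)/P(B) = (40/86)/(53/86) = 40/53

40/53


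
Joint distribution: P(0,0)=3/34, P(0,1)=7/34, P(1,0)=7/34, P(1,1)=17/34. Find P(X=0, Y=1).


Read from table: P(X=0, Y=1) = 7/34

7/34


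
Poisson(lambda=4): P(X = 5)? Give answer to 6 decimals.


P(X=5) = e^(-4) * 4^5 / 5!
≈ 0.01831563889 * 1024 / 120
≈ 0.156293

0.156293


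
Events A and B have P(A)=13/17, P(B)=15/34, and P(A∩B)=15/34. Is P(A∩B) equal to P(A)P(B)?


P(A)*P(B) = 13/17*15/34 = 195/578
P(A∩B) = 15/34 != 195/578, so not independent

No, A and B are not independent


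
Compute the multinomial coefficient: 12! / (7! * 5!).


12! = 479001600
Denominator: 7!=5040 * 5!=120
Coefficient = 479001600 / 604800 = 792

792
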